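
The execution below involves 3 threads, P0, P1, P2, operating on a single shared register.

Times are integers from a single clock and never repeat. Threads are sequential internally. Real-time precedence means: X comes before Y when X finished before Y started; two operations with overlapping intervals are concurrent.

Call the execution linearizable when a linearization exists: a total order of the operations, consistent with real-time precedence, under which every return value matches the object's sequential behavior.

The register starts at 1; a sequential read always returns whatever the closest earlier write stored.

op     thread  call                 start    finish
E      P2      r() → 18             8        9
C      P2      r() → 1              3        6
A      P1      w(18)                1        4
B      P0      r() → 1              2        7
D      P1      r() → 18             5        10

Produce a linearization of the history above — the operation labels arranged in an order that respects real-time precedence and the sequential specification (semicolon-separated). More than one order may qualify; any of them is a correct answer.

B; C; A; D; E

after step 1 (B r() → 1): value 1
after step 2 (C r() → 1): value 1
after step 3 (A w(18)): value 18
after step 4 (D r() → 18): value 18
after step 5 (E r() → 18): value 18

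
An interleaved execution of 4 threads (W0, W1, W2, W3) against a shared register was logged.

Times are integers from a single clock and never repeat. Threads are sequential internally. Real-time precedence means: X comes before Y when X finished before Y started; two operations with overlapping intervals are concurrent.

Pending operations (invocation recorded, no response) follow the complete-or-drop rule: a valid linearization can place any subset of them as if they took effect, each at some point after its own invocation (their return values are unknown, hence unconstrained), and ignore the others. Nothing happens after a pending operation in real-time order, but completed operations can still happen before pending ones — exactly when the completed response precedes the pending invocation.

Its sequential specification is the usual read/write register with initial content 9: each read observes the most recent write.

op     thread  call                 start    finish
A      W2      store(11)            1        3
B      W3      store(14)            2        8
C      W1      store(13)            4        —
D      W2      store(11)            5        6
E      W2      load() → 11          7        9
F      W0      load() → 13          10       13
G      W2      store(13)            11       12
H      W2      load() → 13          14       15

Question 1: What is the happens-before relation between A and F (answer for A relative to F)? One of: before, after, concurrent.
before

A spans [1,3], F spans [10,13]
resp(A)=3 < inv(F)=10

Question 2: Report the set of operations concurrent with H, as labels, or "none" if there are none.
C

overlap test against H [14,15]: concurrent iff the interval meets 14..15
A [1,3]: before
B [2,8]: before
C [4,…): concurrent
D [5,6]: before
E [7,9]: before
F [10,13]: before
G [11,12]: before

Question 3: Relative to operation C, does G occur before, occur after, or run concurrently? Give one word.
concurrent

G spans [11,12], C spans [4,…)
the intervals overlap in both directions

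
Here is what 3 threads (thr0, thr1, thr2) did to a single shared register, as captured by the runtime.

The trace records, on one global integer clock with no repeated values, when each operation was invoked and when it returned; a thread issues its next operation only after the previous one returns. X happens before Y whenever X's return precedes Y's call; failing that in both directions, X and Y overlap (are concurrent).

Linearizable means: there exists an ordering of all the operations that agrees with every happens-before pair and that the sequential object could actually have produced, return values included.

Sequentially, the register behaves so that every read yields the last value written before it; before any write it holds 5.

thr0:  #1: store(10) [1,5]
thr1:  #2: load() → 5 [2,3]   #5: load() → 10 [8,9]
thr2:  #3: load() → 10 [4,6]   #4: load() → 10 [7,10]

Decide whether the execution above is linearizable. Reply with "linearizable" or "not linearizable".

witness order: #2, #1, #3, #4, #5
after step 1 (#2 load() → 5): value 5
after step 2 (#1 store(10)): value 10
after step 3 (#3 load() → 10): value 10
after step 4 (#4 load() → 10): value 10
after step 5 (#5 load() → 10): value 10

linearizable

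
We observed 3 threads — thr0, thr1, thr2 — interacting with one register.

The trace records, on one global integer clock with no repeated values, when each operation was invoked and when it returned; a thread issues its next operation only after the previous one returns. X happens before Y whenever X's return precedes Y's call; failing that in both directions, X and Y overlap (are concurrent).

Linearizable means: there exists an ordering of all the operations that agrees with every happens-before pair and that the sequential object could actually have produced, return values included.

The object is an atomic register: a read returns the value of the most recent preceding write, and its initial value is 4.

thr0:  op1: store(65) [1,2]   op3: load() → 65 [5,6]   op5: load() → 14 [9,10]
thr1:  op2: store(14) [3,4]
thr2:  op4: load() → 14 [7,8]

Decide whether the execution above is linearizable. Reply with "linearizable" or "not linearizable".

cut after 5 events: linearizable; cut after 6 events (op3 responds, time 6): not linearizable
a single order respects real time; the 3 completed register operations fail replay along it
sample order op1, op2, op3 stalls at step 3 — op3 load() → 65 has no legal effect

not linearizable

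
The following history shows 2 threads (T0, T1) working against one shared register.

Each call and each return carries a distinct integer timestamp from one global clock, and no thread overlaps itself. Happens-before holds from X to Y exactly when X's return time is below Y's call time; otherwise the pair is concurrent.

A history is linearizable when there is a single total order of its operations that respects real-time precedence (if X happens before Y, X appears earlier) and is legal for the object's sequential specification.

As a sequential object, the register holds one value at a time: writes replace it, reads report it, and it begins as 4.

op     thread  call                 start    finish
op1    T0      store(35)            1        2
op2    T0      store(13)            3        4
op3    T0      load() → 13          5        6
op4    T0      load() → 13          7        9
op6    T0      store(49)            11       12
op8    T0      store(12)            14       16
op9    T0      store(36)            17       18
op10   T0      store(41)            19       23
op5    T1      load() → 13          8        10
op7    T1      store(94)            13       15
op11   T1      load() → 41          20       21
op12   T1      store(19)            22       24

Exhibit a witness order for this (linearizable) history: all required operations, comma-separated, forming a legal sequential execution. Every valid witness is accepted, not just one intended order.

after step 1 (op1 store(35)): value 35
after step 2 (op2 store(13)): value 13
after step 3 (op3 load() → 13): value 13
after step 4 (op4 load() → 13): value 13
after step 5 (op5 load() → 13): value 13
after step 6 (op6 store(49)): value 49
after step 7 (op7 store(94)): value 94
after step 8 (op8 store(12)): value 12
after step 9 (op9 store(36)): value 36
after step 10 (op10 store(41)): value 41
after step 11 (op11 load() → 41): value 41
after step 12 (op12 store(19)): value 19

op1, op2, op3, op4, op5, op6, op7, op8, op9, op10, op11, op12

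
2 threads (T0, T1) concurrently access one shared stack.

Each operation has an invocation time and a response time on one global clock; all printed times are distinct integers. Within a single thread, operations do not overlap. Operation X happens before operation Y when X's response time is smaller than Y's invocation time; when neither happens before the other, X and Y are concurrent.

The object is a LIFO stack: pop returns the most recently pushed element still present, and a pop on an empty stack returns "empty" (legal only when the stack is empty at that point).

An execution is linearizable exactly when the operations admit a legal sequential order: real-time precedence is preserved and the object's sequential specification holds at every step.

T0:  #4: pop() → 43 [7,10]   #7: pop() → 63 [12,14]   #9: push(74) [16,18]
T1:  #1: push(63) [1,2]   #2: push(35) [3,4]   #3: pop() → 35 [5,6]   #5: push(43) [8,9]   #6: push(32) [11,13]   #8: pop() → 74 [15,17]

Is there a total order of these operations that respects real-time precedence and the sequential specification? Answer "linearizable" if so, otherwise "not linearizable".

one valid linearization: #1, #2, #3, #5, #4, #7, #6, #9, #8
1. #1 push(63), leaving stack <63>
2. #2 push(35), leaving stack <63,35>
3. #3 pop() → 35, leaving stack <63>
4. #5 push(43), leaving stack <63,43>
5. #4 pop() → 43, leaving stack <63>
6. #7 pop() → 63, leaving stack <>
7. #6 push(32), leaving stack <32>
8. #9 push(74), leaving stack <32,74>
9. #8 pop() → 74, leaving stack <32>

linearizable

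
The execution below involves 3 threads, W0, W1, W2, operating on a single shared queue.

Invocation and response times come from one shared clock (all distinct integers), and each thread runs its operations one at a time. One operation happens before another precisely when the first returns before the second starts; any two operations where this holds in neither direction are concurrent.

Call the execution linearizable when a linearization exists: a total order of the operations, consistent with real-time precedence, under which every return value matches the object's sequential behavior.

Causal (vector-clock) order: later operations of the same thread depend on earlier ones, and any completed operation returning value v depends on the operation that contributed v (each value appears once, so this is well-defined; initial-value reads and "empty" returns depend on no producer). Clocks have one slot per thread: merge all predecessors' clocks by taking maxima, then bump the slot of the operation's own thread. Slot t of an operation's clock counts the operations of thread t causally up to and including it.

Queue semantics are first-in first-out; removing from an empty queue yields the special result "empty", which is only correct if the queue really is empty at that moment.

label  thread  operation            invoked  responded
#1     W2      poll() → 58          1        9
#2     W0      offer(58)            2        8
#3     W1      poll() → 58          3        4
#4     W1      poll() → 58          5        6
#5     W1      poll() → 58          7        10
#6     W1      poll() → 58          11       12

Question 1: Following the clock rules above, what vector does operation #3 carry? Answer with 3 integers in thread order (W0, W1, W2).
(1, 1, 0)

no predecessors for #2 (invoked 2): W0 increments from zero → (1, 0, 0)
VC(#1, invoked at 1): max of VC(#2)=(1, 0, 0), then +1 on thread W2 → (1, 0, 1)
VC(#3, invoked at 3): max of VC(#2)=(1, 0, 0), then +1 on thread W1 → (1, 1, 0)
VC(#4, invoked at 5): max of VC(#2)=(1, 0, 0), VC(#3)=(1, 1, 0), then +1 on thread W1 → (1, 2, 0)
VC(#5, invoked at 7): max of VC(#2)=(1, 0, 0), VC(#4)=(1, 2, 0), then +1 on thread W1 → (1, 3, 0)
VC(#6, invoked at 11): max of VC(#2)=(1, 0, 0), VC(#5)=(1, 3, 0), then +1 on thread W1 → (1, 4, 0)
target: VC(#3) = (1, 1, 0)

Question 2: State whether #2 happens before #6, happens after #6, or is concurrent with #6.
before

#2 spans [2,8], #6 spans [11,12]
resp(#2)=8 < inv(#6)=11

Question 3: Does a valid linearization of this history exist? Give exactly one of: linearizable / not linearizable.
not linearizable

the violation lands at event 6, #4's response at time 6: events 1..5 linearize, events 1..6 do not
one real-time candidate order over the 2 completed operations — the queue replay rejects it
including or dropping the 2 pending operations (#1, #2) in any combination fails
take #3, #4 (pending dropped): step 1 already fails, because #3 poll() → 58 cannot occur there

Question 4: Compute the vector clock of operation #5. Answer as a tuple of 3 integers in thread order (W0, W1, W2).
(1, 3, 0)

VC(#2, invoked at 2): no causal predecessors; +1 on W0 → (1, 0, 0)
from VC(#2)=(1, 0, 0), #1 (invoked 1) maxes components and bumps W2 → (1, 0, 1)
from VC(#2)=(1, 0, 0), #3 (invoked 3) maxes components and bumps W1 → (1, 1, 0)
from VC(#2)=(1, 0, 0), VC(#3)=(1, 1, 0), #4 (invoked 5) maxes components and bumps W1 → (1, 2, 0)
from VC(#2)=(1, 0, 0), VC(#4)=(1, 2, 0), #5 (invoked 7) maxes components and bumps W1 → (1, 3, 0)
from VC(#2)=(1, 0, 0), VC(#5)=(1, 3, 0), #6 (invoked 11) maxes components and bumps W1 → (1, 4, 0)
target: VC(#5) = (1, 3, 0)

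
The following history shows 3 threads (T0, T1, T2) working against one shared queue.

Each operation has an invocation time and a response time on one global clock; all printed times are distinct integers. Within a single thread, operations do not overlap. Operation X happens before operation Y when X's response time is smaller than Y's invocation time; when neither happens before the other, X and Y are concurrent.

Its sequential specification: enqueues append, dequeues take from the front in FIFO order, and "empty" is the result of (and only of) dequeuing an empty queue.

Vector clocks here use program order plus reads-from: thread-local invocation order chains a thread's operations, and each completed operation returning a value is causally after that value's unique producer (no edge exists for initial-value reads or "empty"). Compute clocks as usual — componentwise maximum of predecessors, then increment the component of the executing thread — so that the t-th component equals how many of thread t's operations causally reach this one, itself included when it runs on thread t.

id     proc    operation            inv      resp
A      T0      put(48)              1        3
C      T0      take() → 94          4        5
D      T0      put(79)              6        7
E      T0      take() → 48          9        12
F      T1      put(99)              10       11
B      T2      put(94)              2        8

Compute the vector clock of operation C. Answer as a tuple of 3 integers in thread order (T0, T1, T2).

(2, 0, 1)

VC(B, invoked at 2): no causal predecessors; +1 on T2 → (0, 0, 1)
VC(F, invoked at 10): no causal predecessors; +1 on T1 → (0, 1, 0)
VC(A, invoked at 1): no causal predecessors; +1 on T0 → (1, 0, 0)
C, invoked 4, takes VC(A)=(1, 0, 0), VC(B)=(0, 0, 1) under max, adds 1 for T0 → (2, 0, 1)
D, invoked 6, takes VC(C)=(2, 0, 1) under max, adds 1 for T0 → (3, 0, 1)
E, invoked 9, takes VC(A)=(1, 0, 0), VC(D)=(3, 0, 1) under max, adds 1 for T0 → (4, 0, 1)
target: VC(C) = (2, 0, 1)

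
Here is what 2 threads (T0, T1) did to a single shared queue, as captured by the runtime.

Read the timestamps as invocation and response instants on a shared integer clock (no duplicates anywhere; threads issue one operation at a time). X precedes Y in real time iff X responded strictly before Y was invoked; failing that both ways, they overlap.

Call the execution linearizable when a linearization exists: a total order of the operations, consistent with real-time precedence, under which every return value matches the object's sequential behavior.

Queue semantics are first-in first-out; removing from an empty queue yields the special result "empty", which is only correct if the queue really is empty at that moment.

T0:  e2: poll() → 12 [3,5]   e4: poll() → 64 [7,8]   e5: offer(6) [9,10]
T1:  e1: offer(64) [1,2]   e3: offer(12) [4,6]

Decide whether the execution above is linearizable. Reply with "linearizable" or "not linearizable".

not linearizable

prefix check: 1..4 passes, 1..5 fails once e2's time-5 response joins
exhaustive check: the 2 completed queue ops admit one real-time order; illegal
completion choices over the 1 pending operation (e3) were checked; none helps
e.g. e1, e2 (pending dropped): illegal at step 2, since e2 poll() → 12 cannot apply there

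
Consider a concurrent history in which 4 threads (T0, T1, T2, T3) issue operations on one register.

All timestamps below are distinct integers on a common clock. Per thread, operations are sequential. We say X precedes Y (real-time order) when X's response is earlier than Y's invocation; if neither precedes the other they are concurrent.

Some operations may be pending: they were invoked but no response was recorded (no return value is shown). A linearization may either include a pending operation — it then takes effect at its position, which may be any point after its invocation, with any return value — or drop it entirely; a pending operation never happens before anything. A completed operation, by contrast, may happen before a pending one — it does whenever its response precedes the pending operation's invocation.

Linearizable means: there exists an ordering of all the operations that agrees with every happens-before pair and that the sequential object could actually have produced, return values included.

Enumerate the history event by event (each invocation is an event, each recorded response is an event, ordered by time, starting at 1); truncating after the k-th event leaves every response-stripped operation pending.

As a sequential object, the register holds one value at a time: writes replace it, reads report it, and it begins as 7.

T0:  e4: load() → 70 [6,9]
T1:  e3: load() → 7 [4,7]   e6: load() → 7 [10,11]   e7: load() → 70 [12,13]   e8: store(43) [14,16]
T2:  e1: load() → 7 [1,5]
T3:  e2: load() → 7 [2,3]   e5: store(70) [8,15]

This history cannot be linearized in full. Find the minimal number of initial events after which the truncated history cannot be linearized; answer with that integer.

11

events 1..10 are linearizable, e.g. via e1, e2, e3, e5, e4:
after step 1 (e1 load() → 7): value 7
after step 2 (e2 load() → 7): value 7
after step 3 (e3 load() → 7): value 7
after step 4 (e5 store(70) (pending, included)): value 70
after step 5 (e4 load() → 70): value 70
adding event 11 (e6 responds at 11) leaves no legal real-time order
no escape via the 1 pending operation (e5): every completion choice fails
take e1, e2, e3, e4, e6 (pending dropped): step 4 already fails, because e4 load() → 70 cannot occur there
take e1, e2, e4, e3, e6 (pending dropped): step 3 already fails, because e4 load() → 70 cannot occur there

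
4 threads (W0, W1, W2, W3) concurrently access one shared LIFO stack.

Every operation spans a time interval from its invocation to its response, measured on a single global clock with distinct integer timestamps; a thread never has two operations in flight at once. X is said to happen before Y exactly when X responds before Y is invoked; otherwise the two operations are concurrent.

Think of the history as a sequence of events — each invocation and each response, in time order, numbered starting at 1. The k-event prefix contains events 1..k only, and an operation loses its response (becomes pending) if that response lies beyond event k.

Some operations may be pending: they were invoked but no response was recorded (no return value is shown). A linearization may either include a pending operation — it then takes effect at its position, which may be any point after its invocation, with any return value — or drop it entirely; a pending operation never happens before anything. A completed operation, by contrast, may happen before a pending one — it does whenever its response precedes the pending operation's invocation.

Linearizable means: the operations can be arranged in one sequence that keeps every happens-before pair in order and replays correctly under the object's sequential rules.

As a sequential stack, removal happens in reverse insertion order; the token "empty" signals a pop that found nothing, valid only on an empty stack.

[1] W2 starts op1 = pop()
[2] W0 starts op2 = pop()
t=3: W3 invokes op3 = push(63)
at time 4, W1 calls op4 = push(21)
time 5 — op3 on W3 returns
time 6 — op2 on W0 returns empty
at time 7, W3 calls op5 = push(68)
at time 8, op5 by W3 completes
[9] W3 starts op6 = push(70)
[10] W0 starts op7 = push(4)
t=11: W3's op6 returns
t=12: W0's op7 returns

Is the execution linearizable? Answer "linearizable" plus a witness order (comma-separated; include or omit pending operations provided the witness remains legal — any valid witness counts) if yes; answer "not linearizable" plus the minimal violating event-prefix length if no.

linearizable — witness: op1, op2, op3, op4, op5, op6, op7

step 1: op1 pop() (pending, included) — stack <>
step 2: op2 pop() → empty — stack <>
step 3: op3 push(63) — stack <63>
step 4: op4 push(21) (pending, included) — stack <63,21>
step 5: op5 push(68) — stack <63,21,68>
step 6: op6 push(70) — stack <63,21,68,70>
step 7: op7 push(4) — stack <63,21,68,70,4>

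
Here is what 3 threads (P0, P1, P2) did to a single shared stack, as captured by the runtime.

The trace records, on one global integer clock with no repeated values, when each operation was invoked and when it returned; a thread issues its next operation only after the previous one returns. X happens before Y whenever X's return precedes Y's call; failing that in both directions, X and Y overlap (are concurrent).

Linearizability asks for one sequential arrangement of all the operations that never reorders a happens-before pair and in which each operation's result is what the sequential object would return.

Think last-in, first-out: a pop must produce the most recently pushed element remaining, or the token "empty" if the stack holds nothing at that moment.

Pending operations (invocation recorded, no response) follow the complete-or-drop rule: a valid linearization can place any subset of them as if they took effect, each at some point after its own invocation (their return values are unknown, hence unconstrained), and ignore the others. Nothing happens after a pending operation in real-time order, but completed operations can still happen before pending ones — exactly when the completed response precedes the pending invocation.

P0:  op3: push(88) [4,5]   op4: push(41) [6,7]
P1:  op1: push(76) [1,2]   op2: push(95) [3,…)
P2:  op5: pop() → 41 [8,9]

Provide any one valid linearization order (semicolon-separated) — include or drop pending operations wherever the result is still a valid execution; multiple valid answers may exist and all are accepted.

op1; op2; op3; op4; op5

after step 1 (op1 push(76)): stack <76>
after step 2 (op2 push(95) (pending, included)): stack <76,95>
after step 3 (op3 push(88)): stack <76,95,88>
after step 4 (op4 push(41)): stack <76,95,88,41>
after step 5 (op5 pop() → 41): stack <76,95,88>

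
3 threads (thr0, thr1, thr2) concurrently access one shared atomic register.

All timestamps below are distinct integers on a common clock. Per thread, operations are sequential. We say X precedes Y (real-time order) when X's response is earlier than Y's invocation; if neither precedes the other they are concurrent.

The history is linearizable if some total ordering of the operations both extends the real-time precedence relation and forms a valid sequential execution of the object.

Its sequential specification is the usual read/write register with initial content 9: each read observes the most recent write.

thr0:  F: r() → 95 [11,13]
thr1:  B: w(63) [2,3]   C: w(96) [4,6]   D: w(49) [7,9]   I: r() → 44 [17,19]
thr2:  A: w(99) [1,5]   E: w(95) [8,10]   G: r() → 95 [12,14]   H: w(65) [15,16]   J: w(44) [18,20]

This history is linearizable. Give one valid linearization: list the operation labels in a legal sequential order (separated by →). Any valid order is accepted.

1. A w(99), leaving value 99
2. B w(63), leaving value 63
3. C w(96), leaving value 96
4. D w(49), leaving value 49
5. E w(95), leaving value 95
6. F r() → 95, leaving value 95
7. G r() → 95, leaving value 95
8. H w(65), leaving value 65
9. J w(44), leaving value 44
10. I r() → 44, leaving value 44

A → B → C → D → E → F → G → H → J → I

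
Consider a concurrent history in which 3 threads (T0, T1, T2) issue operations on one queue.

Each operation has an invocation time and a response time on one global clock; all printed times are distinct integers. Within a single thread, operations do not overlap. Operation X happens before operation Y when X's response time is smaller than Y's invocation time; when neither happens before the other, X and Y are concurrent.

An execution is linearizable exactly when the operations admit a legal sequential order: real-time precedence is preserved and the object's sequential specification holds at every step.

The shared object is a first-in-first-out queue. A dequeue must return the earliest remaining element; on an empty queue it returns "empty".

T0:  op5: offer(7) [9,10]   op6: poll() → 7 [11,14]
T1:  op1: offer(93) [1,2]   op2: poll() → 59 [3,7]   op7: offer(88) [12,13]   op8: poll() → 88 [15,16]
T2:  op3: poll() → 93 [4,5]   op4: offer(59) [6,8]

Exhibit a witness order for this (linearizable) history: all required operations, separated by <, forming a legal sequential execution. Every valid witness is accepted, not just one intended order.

after step 1 (op1 offer(93)): queue <93>
after step 2 (op3 poll() → 93): queue <>
after step 3 (op4 offer(59)): queue <59>
after step 4 (op2 poll() → 59): queue <>
after step 5 (op5 offer(7)): queue <7>
after step 6 (op6 poll() → 7): queue <>
after step 7 (op7 offer(88)): queue <88>
after step 8 (op8 poll() → 88): queue <>

op1 < op3 < op4 < op2 < op5 < op6 < op7 < op8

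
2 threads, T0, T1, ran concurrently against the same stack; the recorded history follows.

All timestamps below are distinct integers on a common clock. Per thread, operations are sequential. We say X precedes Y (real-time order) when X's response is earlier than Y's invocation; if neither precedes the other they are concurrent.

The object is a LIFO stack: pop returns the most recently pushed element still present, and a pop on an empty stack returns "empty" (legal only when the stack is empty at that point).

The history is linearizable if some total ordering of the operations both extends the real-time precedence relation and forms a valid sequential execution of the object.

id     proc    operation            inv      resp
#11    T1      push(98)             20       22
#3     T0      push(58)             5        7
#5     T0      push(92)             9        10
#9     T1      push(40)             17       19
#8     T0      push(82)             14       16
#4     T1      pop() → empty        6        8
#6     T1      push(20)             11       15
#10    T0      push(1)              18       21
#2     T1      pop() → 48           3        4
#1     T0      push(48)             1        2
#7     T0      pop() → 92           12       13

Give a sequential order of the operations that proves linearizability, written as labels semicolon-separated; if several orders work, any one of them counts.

#1; #2; #4; #3; #5; #7; #6; #8; #9; #10; #11

1. #1 push(48), leaving stack <48>
2. #2 pop() → 48, leaving stack <>
3. #4 pop() → empty, leaving stack <>
4. #3 push(58), leaving stack <58>
5. #5 push(92), leaving stack <58,92>
6. #7 pop() → 92, leaving stack <58>
7. #6 push(20), leaving stack <58,20>
8. #8 push(82), leaving stack <58,20,82>
9. #9 push(40), leaving stack <58,20,82,40>
10. #10 push(1), leaving stack <58,20,82,40,1>
11. #11 push(98), leaving stack <58,20,82,40,1,98>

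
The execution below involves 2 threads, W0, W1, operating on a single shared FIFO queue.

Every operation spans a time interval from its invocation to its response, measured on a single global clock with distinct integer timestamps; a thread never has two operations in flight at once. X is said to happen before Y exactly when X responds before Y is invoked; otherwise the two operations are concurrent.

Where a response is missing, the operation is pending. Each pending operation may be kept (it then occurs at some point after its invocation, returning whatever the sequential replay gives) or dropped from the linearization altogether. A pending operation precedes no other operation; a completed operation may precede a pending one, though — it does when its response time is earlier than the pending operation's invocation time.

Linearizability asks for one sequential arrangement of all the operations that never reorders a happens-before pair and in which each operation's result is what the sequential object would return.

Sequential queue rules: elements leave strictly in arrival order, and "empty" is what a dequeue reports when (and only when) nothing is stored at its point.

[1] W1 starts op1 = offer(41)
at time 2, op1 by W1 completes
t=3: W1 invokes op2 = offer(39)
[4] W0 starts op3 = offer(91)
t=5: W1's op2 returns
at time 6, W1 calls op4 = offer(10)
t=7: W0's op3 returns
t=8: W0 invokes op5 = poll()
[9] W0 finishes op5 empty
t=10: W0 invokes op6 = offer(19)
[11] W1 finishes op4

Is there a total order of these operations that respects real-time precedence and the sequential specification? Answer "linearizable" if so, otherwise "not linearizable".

through event 8 a valid linearization exists; event 9 (op5 responding at time 9) ends that
4 completed operations, 2 real-time-consistent orders — every FIFO queue replay fails
completion choices over the 1 pending operation (op4) were checked; none helps
for example op1, op2, op3, op5 (pending dropped) fails at step 4: op5 poll() → empty is not legal there
for example op1, op3, op2, op5 (pending dropped) fails at step 4: op5 poll() → empty is not legal there

not linearizable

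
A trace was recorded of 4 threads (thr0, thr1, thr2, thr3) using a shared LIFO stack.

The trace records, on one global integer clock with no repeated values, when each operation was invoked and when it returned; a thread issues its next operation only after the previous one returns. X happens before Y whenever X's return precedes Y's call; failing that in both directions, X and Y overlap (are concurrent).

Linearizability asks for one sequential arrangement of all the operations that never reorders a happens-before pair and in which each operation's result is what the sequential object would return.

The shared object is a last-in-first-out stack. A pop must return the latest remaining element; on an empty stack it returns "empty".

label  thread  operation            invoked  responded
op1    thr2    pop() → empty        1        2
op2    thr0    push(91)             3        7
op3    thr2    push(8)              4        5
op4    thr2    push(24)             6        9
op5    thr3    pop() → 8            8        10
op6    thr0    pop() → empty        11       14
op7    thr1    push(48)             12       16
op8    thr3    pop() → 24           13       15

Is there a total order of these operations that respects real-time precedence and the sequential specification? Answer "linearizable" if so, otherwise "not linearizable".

not linearizable

through event 13 a valid linearization exists; event 14 (op6 responding at time 14) ends that
the 6 completed operations admit 5 real-time orders; each fails the LIFO stack replay
every completion of the 2 pending operations (op7, op8) was checked; none linearizes
for example op1, op2, op3, op4, op5, op6 (pending dropped) fails at step 5: op5 pop() → 8 is not legal there
for example op1, op2, op3, op5, op4, op6 (pending dropped) fails at step 6: op6 pop() → empty is not legal there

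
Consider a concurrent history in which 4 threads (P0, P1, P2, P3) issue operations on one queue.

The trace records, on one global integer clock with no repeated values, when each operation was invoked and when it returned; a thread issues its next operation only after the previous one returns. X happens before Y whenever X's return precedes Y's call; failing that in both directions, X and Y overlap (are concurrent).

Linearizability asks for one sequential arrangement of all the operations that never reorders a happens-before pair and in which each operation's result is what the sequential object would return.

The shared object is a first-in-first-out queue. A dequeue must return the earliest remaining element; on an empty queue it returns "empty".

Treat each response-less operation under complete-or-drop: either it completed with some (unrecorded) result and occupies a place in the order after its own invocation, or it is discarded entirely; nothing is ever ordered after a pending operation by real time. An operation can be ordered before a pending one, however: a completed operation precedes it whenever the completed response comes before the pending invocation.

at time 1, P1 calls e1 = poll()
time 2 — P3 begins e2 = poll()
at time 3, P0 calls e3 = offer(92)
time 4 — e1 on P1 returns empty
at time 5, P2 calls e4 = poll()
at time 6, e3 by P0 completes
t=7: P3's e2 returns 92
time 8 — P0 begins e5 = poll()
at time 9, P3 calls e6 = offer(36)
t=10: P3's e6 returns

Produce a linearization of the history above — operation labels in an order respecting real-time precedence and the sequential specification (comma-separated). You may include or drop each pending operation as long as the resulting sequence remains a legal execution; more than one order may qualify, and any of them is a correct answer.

e1, e3, e2, e4, e5, e6

1. e1 poll() → empty, leaving queue <>
2. e3 offer(92), leaving queue <92>
3. e2 poll() → 92, leaving queue <>
4. e4 poll() (pending, included), leaving queue <>
5. e5 poll() (pending, included), leaving queue <>
6. e6 offer(36), leaving queue <36>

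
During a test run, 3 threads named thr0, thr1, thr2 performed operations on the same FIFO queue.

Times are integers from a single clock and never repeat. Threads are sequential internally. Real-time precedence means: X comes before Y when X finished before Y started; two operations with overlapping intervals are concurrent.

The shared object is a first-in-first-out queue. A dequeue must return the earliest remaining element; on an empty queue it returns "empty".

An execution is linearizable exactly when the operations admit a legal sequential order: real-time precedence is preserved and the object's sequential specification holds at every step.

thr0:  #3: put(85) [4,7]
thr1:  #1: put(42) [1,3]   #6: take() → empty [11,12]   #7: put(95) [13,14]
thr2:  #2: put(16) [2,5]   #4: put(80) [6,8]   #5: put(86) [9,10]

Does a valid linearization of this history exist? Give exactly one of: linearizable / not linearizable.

not linearizable

already the first 12 events (up to #6's response at time 12) admit no linearization; the first 11 still do
checked exhaustively: 5 real-time-consistent orders of 6 completed operations, zero legal FIFO queue replays
sample order #1, #2, #3, #4, #5, #6 stalls at step 6 — #6 take() → empty has no legal effect
sample order #1, #2, #4, #3, #5, #6 stalls at step 6 — #6 take() → empty has no legal effect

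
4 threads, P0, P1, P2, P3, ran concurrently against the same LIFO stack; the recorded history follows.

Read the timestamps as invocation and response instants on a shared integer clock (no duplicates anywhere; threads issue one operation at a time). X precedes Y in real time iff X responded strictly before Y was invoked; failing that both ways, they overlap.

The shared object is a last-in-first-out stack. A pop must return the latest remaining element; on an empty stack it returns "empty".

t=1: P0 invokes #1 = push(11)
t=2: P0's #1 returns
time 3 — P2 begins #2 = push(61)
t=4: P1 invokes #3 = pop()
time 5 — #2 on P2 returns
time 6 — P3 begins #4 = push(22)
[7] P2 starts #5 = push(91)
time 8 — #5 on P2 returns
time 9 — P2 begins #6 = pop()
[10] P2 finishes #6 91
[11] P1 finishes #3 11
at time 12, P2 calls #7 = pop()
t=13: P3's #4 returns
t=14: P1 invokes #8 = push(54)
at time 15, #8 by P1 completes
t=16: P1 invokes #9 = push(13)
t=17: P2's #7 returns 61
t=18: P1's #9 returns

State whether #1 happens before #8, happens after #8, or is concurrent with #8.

before

#1 spans [1,2], #8 spans [14,15]
resp(#1)=2 < inv(#8)=14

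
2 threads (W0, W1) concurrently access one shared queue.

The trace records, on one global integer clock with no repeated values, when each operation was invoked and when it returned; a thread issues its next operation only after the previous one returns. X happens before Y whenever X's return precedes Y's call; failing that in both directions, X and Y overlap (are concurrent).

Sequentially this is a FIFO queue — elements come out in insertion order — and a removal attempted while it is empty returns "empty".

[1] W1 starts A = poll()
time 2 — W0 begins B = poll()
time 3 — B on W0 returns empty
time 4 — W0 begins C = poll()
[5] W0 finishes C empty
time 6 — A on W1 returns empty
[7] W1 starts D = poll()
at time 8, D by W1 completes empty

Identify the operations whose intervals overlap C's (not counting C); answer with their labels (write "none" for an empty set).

A

overlap test against C [4,5]: concurrent iff the interval meets 4..5
A [1,6]: concurrent
B [2,3]: before
D [7,8]: after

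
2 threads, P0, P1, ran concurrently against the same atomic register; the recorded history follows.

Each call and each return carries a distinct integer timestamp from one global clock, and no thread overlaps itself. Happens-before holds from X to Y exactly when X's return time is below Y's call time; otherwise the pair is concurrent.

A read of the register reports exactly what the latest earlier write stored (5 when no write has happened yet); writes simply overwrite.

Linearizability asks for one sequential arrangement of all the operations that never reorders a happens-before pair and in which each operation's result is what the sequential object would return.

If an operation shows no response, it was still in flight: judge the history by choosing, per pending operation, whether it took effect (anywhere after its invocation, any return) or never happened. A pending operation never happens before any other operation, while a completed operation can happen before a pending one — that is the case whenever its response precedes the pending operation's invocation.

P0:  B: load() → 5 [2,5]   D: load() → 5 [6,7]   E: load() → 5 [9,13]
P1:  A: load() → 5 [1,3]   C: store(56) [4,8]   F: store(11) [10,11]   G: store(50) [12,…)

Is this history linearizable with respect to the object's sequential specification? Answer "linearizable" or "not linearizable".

cut after 12 events: linearizable; cut after 13 events (E responds, time 13): not linearizable
all 10 real-time-respecting orders fail — 6 completed atomic register operations, no legal replay
every completion of the 1 pending operation (G) was checked; none linearizes
one such order, A, B, C, D, E, F (pending dropped), breaks at step 4 where D load() → 5 is illegal
one such order, A, B, C, D, F, E (pending dropped), breaks at step 4 where D load() → 5 is illegal

not linearizable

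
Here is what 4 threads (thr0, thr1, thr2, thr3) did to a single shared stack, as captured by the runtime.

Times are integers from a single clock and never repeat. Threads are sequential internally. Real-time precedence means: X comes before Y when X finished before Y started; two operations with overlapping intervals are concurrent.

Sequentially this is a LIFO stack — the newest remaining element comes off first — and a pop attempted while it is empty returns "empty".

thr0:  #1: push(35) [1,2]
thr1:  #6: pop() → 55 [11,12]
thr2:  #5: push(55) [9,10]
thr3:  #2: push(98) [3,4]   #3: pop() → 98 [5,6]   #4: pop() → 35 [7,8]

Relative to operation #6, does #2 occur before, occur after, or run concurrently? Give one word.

#2 spans [3,4], #6 spans [11,12]
resp(#2)=4 < inv(#6)=11

before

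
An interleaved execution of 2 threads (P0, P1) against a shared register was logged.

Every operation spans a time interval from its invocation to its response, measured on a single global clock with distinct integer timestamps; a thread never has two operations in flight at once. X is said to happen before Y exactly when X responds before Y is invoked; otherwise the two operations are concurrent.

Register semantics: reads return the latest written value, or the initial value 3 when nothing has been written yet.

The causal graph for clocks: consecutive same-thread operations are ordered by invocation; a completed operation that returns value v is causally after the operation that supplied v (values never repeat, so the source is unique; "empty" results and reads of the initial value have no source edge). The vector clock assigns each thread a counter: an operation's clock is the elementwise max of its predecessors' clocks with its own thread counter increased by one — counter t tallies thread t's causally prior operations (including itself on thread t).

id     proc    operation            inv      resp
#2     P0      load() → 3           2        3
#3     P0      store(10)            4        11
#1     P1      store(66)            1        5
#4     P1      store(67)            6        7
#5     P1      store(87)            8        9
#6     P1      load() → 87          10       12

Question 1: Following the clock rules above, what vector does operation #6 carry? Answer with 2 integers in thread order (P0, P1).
no predecessors for #1 (invoked 1): P1 increments from zero → (0, 1)
no predecessors for #2 (invoked 2): P0 increments from zero → (1, 0)
VC(#4, invoked at 6): max of VC(#1)=(0, 1), then +1 on thread P1 → (0, 2)
VC(#3, invoked at 4): max of VC(#2)=(1, 0), then +1 on thread P0 → (2, 0)
VC(#5, invoked at 8): max of VC(#4)=(0, 2), then +1 on thread P1 → (0, 3)
VC(#6, invoked at 10): max of VC(#5)=(0, 3), then +1 on thread P1 → (0, 4)
target: VC(#6) = (0, 4)

(0, 4)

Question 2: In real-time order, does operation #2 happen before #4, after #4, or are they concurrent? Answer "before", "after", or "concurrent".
#2 spans [2,3], #4 spans [6,7]
resp(#2)=3 < inv(#4)=6

before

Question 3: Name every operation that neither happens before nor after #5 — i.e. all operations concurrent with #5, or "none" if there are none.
concurrent with #5 ([8,9]): every op whose interval crosses 8..9
#1 [1,5]: before
#2 [2,3]: before
#3 [4,11]: concurrent
#4 [6,7]: before
#6 [10,12]: after

#3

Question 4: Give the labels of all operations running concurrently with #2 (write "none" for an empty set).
overlap test against #2 [2,3]: concurrent iff the interval meets 2..3
#1 [1,5]: concurrent
#3 [4,11]: after
#4 [6,7]: after
#5 [8,9]: after
#6 [10,12]: after

#1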